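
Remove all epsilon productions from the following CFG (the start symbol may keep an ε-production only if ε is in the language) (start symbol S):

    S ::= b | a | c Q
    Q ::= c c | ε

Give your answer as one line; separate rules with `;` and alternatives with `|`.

S ::= b | a | c Q | c; Q ::= c c

Nullable nonterminals: {Q}.
ε ∉ L(G), so no ε-production is kept.
Expand every rule over subsets of its nullable positions: S → c Q gives c Q | c.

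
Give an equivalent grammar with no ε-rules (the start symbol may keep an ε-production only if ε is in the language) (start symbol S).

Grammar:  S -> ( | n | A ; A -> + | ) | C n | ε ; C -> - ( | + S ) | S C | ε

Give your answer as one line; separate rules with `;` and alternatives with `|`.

S -> ( | n | A | ε; A -> + | ) | C n | n; C -> - ( | + S ) | + ) | S C | S

Nullable set = {A, C, S}.
ε ∈ L(G) since S is nullable, so keep S → ε.
Expand every rule over subsets of its nullable positions: A → C n gives C n | n. C → + S ) gives + S ) | + ). C → S C gives S C | S.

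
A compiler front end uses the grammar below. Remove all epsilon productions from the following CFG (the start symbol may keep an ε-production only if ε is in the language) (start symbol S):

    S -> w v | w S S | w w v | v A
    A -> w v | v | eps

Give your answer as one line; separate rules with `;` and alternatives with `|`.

Nullable set = {A}.
ε ∉ L(G), so no ε-production is kept.
Expand every rule over subsets of its nullable positions: S → v A gives v A | v.

S -> w v | w S S | w w v | v A | v; A -> w v | v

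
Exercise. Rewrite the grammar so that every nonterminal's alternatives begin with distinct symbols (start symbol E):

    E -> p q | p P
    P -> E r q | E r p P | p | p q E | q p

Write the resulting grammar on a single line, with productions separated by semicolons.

E has alternatives sharing prefix 'p': factor to E → p E' with E' → q | P.
P has alternatives sharing prefix 'E r': factor to P → E r P' with P' → q | p P.
P has alternatives sharing prefix 'p': factor to P → p P'' with P'' → ε | q E.

E -> p E'; P -> q p | E r P' | p P''; E' -> q | P; P' -> q | p P; P'' -> ε | q E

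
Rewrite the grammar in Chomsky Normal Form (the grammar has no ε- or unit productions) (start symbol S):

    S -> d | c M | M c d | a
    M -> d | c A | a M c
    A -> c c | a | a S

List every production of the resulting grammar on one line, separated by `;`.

S -> d | X1 M | M Y1 | a; M -> d | X1 A | X3 Y2; A -> X1 X1 | a | X3 S; X1 -> c; X2 -> d; X3 -> a; Y1 -> X1 X2; Y2 -> M X1

Introduce a nonterminal for each terminal appearing in a rule of length ≥ 2: X1 → c, X2 → d, X3 → a.
Binarize each right-hand side of length ≥ 3 by chaining fresh nonterminals (Y1, Y2, …): affected rules were S → M X1 X2; M → X3 M X1.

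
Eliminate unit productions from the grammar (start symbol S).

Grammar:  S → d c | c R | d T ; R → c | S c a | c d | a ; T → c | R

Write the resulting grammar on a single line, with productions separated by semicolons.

S → d c | c R | d T; R → c | S c a | c d | a; T → c | S c a | c d | a

Unit pairs: T ⇒* {R}.
Replace each nonterminal's rules with the union of the non-unit rules of every nonterminal it unit-derives.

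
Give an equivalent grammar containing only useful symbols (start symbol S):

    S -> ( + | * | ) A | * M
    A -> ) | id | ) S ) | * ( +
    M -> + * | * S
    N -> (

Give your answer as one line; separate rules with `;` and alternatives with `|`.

S -> ( + | * | ) A | * M; A -> ) | id | ) S ) | * ( +; M -> + * | * S

Generating nonterminals: {A, M, N, S}.
Reachable from S after that: {A, M, S}.
Removed useless symbols: {N} and every production mentioning them.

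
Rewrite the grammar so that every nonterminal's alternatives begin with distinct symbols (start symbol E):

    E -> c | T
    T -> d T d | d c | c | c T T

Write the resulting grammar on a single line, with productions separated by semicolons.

T has alternatives sharing prefix 'd': factor to T → d T' with T' → T d | c.
T has alternatives sharing prefix 'c': factor to T → c T'' with T'' → ε | T T.

E -> c | T; T -> d T' | c T''; T' -> T d | c; T'' -> ε | T T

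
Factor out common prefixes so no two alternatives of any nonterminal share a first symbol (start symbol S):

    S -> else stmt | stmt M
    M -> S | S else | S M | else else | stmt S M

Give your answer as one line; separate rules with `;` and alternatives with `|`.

S -> else stmt | stmt M; M -> else else | stmt S M | S M'; M' -> epsilon | else | M

M has alternatives sharing prefix 'S': factor to M → S M' with M' → ε | else | M.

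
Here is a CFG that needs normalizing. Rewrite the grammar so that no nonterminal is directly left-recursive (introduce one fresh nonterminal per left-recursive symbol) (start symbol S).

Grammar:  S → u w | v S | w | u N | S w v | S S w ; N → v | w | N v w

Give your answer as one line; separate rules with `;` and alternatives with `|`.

S, N are directly left-recursive.
For S: α = {w v, S w}, β = {u w, v S, w, u N}. Rewrite as S → β S' and S' → α S' | ε.
For N: α = {v w}, β = {v, w}. Rewrite as N → β N' and N' → α N' | ε.

S → u w S' | v S S' | w S' | u N S'; N → v N' | w N'; S' → w v S' | S w S' | ε; N' → v w N' | ε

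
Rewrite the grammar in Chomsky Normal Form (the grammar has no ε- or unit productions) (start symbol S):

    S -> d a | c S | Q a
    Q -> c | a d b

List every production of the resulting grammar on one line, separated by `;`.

Introduce a nonterminal for each terminal appearing in a rule of length ≥ 2: X1 → d, X2 → a, X3 → c, X4 → b.
Binarize each right-hand side of length ≥ 3 by chaining fresh nonterminals (Y1, Y2, …): affected rules were Q → X2 X1 X4.

S -> X1 X2 | X3 S | Q X2; Q -> c | X2 Y1; X1 -> d; X2 -> a; X3 -> c; X4 -> b; Y1 -> X1 X4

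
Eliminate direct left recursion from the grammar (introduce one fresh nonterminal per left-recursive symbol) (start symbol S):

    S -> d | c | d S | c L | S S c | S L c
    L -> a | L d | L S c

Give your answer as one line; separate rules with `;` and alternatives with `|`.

S -> d S' | c S' | d S S' | c L S'; L -> a L'; S' -> S c S' | L c S' | epsilon; L' -> d L' | S c L' | epsilon

Left recursion appears on S, L.
For S: α = {S c, L c}, β = {d, c, d S, c L}. Rewrite as S → β S' and S' → α S' | ε.
For L: α = {d, S c}, β = {a}. Rewrite as L → β L' and L' → α L' | ε.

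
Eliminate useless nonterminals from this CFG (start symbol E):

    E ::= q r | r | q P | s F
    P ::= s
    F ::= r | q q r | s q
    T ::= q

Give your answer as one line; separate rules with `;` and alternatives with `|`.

Generating nonterminals: {E, F, P, T}.
Reachable from E after that: {E, F, P}.
Removed useless symbols: {T} and every production mentioning them.

E ::= q r | r | q P | s F; P ::= s; F ::= r | q q r | s q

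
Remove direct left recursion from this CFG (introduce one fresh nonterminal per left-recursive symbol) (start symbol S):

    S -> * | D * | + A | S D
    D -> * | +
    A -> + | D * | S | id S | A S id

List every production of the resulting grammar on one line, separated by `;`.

Directly left-recursive nonterminals: S, A.
For S: α = {D}, β = {*, D *, + A}. Rewrite as S → β S' and S' → α S' | ε.
For A: α = {S id}, β = {+, D *, S, id S}. Rewrite as A → β A' and A' → α A' | ε.

S -> * S' | D * S' | + A S'; D -> * | +; A -> + A' | D * A' | S A' | id S A'; S' -> D S' | ε; A' -> S id A' | ε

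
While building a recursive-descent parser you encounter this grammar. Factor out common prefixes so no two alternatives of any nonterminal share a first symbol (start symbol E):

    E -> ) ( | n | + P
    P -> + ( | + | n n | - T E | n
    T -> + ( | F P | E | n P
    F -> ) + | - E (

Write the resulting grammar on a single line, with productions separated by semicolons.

E -> ) ( | n | + P; P -> - T E | + P' | n P''; T -> + ( | F P | E | n P; F -> ) + | - E (; P' -> ( | ε; P'' -> n | ε

P has alternatives sharing prefix '+': factor to P → + P' with P' → ( | ε.
P has alternatives sharing prefix 'n': factor to P → n P'' with P'' → n | ε.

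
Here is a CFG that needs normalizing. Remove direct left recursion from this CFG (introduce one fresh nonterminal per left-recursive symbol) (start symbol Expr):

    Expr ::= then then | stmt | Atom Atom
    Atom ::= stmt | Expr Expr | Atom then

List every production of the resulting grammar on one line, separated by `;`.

Atom is directly left-recursive.
For Atom: α = {then}, β = {stmt, Expr Expr}. Rewrite as Atom → β Atom1 and Atom1 → α Atom1 | ε.

Expr ::= then then | stmt | Atom Atom; Atom ::= stmt Atom1 | Expr Expr Atom1; Atom1 ::= then Atom1 | ε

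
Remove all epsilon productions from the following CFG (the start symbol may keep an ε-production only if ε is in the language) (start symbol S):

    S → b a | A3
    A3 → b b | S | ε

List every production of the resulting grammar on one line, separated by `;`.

S → b a | A3 | ε; A3 → b b | S

Nullable set = {A3, S}.
ε ∈ L(G) since S is nullable, so keep S → ε.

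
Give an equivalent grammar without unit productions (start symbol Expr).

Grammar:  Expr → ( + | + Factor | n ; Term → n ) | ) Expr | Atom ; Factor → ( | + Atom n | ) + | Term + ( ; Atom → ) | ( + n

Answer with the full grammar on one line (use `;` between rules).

Unit pairs: Term ⇒* {Atom}.
For each unit pair (A, B), copy every non-unit production of B to A, then drop all unit productions.

Expr → ( + | + Factor | n; Term → n ) | ) Expr | ) | ( + n; Factor → ( | + Atom n | ) + | Term + (; Atom → ) | ( + n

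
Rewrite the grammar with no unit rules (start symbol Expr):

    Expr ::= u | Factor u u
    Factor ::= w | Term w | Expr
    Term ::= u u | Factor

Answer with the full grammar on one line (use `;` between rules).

Unit pairs: Factor ⇒* {Expr}; Term ⇒* {Expr, Factor}.
For every A with A ⇒* B via unit rules, add B's non-unit alternatives to A; then delete every rule of the form X → Y.

Expr ::= u | Factor u u; Factor ::= w | Term w | u | Factor u u; Term ::= u u | w | Term w | u | Factor u u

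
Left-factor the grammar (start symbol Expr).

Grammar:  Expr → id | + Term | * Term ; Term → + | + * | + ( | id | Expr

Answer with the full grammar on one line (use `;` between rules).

Expr → id | + Term | * Term; Term → id | Expr | + Term1; Term1 → epsilon | * | (

Term has alternatives sharing prefix '+': factor to Term → + Term1 with Term1 → ε | * | (.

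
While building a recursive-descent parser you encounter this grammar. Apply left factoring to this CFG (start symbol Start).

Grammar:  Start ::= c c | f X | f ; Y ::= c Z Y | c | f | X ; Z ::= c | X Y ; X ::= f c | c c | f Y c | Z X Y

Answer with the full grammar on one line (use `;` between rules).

Start ::= c c | f Start1; Y ::= f | X | c Y1; Z ::= c | X Y; X ::= c c | Z X Y | f X1; Start1 ::= X | ε; Y1 ::= Z Y | ε; X1 ::= c | Y c

Start has alternatives sharing prefix 'f': factor to Start → f Start1 with Start1 → X | ε.
Y has alternatives sharing prefix 'c': factor to Y → c Y1 with Y1 → Z Y | ε.
X has alternatives sharing prefix 'f': factor to X → f X1 with X1 → c | Y c.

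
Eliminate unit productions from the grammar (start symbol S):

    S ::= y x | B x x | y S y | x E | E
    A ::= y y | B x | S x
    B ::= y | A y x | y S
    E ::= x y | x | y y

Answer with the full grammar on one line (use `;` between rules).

S ::= x y | x | y y | y x | B x x | y S y | x E; A ::= y y | B x | S x; B ::= y | A y x | y S; E ::= x y | x | y y

Unit pairs: S ⇒* {E}.
Replace each nonterminal's rules with the union of the non-unit rules of every nonterminal it unit-derives.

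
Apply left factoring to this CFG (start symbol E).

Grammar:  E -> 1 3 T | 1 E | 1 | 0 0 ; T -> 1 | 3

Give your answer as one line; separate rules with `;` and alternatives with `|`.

E has alternatives sharing prefix '1': factor to E → 1 E' with E' → 3 T | E | ε.

E -> 0 0 | 1 E'; T -> 1 | 3; E' -> 3 T | E | ε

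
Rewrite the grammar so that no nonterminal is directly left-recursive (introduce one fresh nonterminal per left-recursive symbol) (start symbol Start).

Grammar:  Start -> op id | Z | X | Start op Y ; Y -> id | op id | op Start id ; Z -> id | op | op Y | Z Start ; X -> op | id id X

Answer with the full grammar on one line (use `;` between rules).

Start -> op id Start1 | Z Start1 | X Start1; Y -> id | op id | op Start id; Z -> id Z1 | op Z1 | op Y Z1; X -> op | id id X; Start1 -> op Y Start1 | ε; Z1 -> Start Z1 | ε

Directly left-recursive nonterminals: Start, Z.
For Start: α = {op Y}, β = {op id, Z, X}. Rewrite as Start → β Start1 and Start1 → α Start1 | ε.
For Z: α = {Start}, β = {id, op, op Y}. Rewrite as Z → β Z1 and Z1 → α Z1 | ε.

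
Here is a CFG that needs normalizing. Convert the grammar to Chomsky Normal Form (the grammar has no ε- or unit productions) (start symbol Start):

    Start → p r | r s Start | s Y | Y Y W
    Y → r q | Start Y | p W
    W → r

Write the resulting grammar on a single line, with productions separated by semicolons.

Start → X1 X2 | X2 Y1 | X3 Y | Y Y2; Y → X2 X4 | Start Y | X1 W; W → r; X1 → p; X2 → r; X3 → s; X4 → q; Y1 → X3 Start; Y2 → Y W

Introduce a nonterminal for each terminal appearing in a rule of length ≥ 2: X1 → p, X2 → r, X3 → s, X4 → q.
Binarize each right-hand side of length ≥ 3 by chaining fresh nonterminals (Y1, Y2, …): affected rules were Start → X2 X3 Start; Start → Y Y W.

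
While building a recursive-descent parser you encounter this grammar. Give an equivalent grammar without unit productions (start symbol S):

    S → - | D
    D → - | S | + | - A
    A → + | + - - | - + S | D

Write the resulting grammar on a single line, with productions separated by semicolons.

S → - | + | - A; D → - | + | - A; A → - | + | - A | + - - | - + S

Unit pairs: A ⇒* {D, S}; D ⇒* {S}; S ⇒* {D}.
For each unit pair (A, B), copy every non-unit production of B to A, then drop all unit productions.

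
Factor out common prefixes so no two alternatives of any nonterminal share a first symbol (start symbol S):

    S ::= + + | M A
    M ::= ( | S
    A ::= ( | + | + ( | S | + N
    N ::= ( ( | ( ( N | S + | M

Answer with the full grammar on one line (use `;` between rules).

S ::= + + | M A; M ::= ( | S; A ::= ( | S | + A'; N ::= S + | M | ( ( N'; A' ::= ε | ( | N; N' ::= ε | N

A has alternatives sharing prefix '+': factor to A → + A' with A' → ε | ( | N.
N has alternatives sharing prefix '( (': factor to N → ( ( N' with N' → ε | N.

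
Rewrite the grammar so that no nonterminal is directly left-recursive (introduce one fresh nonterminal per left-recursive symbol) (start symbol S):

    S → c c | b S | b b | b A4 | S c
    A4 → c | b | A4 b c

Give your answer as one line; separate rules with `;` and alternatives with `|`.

S → c c S' | b S S' | b b S' | b A4 S'; A4 → c A4' | b A4'; S' → c S' | ε; A4' → b c A4' | ε

Left recursion appears on S, A4.
For S: α = {c}, β = {c c, b S, b b, b A4}. Rewrite as S → β S' and S' → α S' | ε.
For A4: α = {b c}, β = {c, b}. Rewrite as A4 → β A4' and A4' → α A4' | ε.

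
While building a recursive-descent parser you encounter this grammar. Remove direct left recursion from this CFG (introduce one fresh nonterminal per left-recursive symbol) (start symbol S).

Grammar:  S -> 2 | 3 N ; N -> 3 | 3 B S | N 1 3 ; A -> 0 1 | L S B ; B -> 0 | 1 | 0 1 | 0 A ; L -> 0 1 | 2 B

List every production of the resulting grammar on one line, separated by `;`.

Left recursion appears on N.
For N: α = {1 3}, β = {3, 3 B S}. Rewrite as N → β N' and N' → α N' | ε.

S -> 2 | 3 N; N -> 3 N' | 3 B S N'; A -> 0 1 | L S B; B -> 0 | 1 | 0 1 | 0 A; L -> 0 1 | 2 B; N' -> 1 3 N' | ε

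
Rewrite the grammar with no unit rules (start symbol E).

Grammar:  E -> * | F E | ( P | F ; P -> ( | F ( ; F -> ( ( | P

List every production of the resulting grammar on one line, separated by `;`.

Unit pairs: E ⇒* {F, P}; F ⇒* {P}.
Replace each nonterminal's rules with the union of the non-unit rules of every nonterminal it unit-derives.

E -> * | F E | ( P | ( ( | ( | F (; P -> ( | F (; F -> ( ( | ( | F (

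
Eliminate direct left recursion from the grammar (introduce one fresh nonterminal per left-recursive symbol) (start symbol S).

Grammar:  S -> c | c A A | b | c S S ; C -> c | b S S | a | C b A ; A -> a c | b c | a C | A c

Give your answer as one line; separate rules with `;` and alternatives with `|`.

S -> c | c A A | b | c S S; C -> c C' | b S S C' | a C'; A -> a c A' | b c A' | a C A'; C' -> b A C' | ε; A' -> c A' | ε

Left recursion appears on C, A.
For C: α = {b A}, β = {c, b S S, a}. Rewrite as C → β C' and C' → α C' | ε.
For A: α = {c}, β = {a c, b c, a C}. Rewrite as A → β A' and A' → α A' | ε.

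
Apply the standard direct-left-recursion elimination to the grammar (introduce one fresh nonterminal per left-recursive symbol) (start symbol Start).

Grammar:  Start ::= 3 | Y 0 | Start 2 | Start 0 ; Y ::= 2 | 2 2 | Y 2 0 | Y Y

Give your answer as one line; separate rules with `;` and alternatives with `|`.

Start ::= 3 Start1 | Y 0 Start1; Y ::= 2 Y1 | 2 2 Y1; Start1 ::= 2 Start1 | 0 Start1 | ε; Y1 ::= 2 0 Y1 | Y Y1 | ε

Left recursion appears on Start, Y.
For Start: α = {2, 0}, β = {3, Y 0}. Rewrite as Start → β Start1 and Start1 → α Start1 | ε.
For Y: α = {2 0, Y}, β = {2, 2 2}. Rewrite as Y → β Y1 and Y1 → α Y1 | ε.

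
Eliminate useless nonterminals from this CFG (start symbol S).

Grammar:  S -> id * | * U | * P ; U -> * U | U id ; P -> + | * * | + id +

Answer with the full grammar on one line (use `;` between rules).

Generating nonterminals: {P, S}.
Reachable from S after that: {P, S}.
Removed useless symbols: {U} and every production mentioning them.

S -> id * | * P; P -> + | * * | + id +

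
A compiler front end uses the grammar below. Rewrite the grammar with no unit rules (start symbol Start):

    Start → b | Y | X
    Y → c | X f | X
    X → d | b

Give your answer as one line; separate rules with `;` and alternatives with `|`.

Start → b | d | c | X f; Y → d | b | c | X f; X → d | b

Unit pairs: Start ⇒* {X, Y}; Y ⇒* {X}.
Replace each nonterminal's rules with the union of the non-unit rules of every nonterminal it unit-derives.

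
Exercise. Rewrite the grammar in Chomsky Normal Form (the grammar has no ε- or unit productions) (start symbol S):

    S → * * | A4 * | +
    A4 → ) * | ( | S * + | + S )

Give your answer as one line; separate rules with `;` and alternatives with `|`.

Introduce a nonterminal for each terminal appearing in a rule of length ≥ 2: X1 → *, X2 → ), X3 → +.
Binarize each right-hand side of length ≥ 3 by chaining fresh nonterminals (Y1, Y2, …): affected rules were A4 → S X1 X3; A4 → X3 S X2.

S → X1 X1 | A4 X1 | +; A4 → X2 X1 | ( | S Y1 | X3 Y2; X1 → *; X2 → ); X3 → +; Y1 → X1 X3; Y2 → S X2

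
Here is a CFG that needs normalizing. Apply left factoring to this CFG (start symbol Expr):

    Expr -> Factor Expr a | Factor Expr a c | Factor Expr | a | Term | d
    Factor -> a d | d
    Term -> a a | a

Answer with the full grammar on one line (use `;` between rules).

Expr -> a | Term | d | Factor Expr Expr1; Factor -> a d | d; Term -> a Term1; Expr1 -> ε | a Expr11; Term1 -> a | ε; Expr11 -> ε | c

Expr has alternatives sharing prefix 'Factor Expr': factor to Expr → Factor Expr Expr1 with Expr1 → a | a c | ε.
Term has alternatives sharing prefix 'a': factor to Term → a Term1 with Term1 → a | ε.
Expr1 has alternatives sharing prefix 'a': factor to Expr1 → a Expr11 with Expr11 → ε | c.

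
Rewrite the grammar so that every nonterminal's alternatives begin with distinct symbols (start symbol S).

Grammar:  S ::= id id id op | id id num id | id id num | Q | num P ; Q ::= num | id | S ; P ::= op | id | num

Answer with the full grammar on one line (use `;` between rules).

S has alternatives sharing prefix 'id id': factor to S → id id S' with S' → id op | num id | num.
S' has alternatives sharing prefix 'num': factor to S' → num S'' with S'' → id | ε.

S ::= Q | num P | id id S'; Q ::= num | id | S; P ::= op | id | num; S' ::= id op | num S''; S'' ::= id | ε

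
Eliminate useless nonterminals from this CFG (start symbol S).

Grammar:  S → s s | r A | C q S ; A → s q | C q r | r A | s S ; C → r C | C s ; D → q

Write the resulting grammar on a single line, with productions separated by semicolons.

S → s s | r A; A → s q | r A | s S

Generating nonterminals: {A, D, S}.
Reachable from S after that: {A, S}.
Removed useless symbols: {C, D} and every production mentioning them.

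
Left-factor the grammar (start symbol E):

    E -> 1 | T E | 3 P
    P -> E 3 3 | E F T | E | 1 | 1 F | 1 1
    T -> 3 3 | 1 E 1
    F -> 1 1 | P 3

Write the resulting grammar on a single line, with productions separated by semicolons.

P has alternatives sharing prefix 'E': factor to P → E P' with P' → 3 3 | F T | ε.
P has alternatives sharing prefix '1': factor to P → 1 P'' with P'' → ε | F | 1.

E -> 1 | T E | 3 P; P -> E P' | 1 P''; T -> 3 3 | 1 E 1; F -> 1 1 | P 3; P' -> 3 3 | F T | ε; P'' -> ε | F | 1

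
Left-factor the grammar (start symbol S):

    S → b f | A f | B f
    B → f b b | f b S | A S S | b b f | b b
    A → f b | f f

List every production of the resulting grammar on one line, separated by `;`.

S → b f | A f | B f; B → A S S | f b B' | b b B''; A → f A'; B' → b | S; B'' → f | ε; A' → b | f

B has alternatives sharing prefix 'f b': factor to B → f b B' with B' → b | S.
B has alternatives sharing prefix 'b b': factor to B → b b B'' with B'' → f | ε.
A has alternatives sharing prefix 'f': factor to A → f A' with A' → b | f.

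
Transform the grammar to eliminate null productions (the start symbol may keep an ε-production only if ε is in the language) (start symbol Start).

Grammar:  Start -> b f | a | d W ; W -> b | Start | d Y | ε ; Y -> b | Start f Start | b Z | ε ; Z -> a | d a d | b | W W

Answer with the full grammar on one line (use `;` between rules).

Nullable nonterminals: {W, Y, Z}.
ε ∉ L(G), so no ε-production is kept.
Expand every rule over subsets of its nullable positions: Start → d W gives d W | d. W → d Y gives d Y | d. Z → W W gives W W | W.

Start -> b f | a | d W | d; W -> b | Start | d Y | d; Y -> b | Start f Start | b Z; Z -> a | d a d | b | W W | W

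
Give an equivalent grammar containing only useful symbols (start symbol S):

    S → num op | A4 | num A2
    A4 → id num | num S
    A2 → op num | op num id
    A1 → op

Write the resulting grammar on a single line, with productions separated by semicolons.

S → num op | A4 | num A2; A4 → id num | num S; A2 → op num | op num id

Generating nonterminals: {A1, A2, A4, S}.
Reachable from S after that: {A2, A4, S}.
Removed useless symbols: {A1} and every production mentioning them.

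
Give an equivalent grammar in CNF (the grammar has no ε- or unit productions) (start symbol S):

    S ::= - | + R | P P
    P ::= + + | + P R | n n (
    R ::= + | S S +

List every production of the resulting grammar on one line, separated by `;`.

S ::= - | X1 R | P P; P ::= X1 X1 | X1 Y1 | X2 Y2; R ::= + | S Y3; X1 ::= +; X2 ::= n; X3 ::= (; Y1 ::= P R; Y2 ::= X2 X3; Y3 ::= S X1

Introduce a nonterminal for each terminal appearing in a rule of length ≥ 2: X1 → +, X2 → n, X3 → (.
Binarize each right-hand side of length ≥ 3 by chaining fresh nonterminals (Y1, Y2, …): affected rules were P → X1 P R; P → X2 X2 X3; R → S S X1.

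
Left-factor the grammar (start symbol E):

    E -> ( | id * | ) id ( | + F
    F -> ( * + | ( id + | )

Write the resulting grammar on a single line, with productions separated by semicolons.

F has alternatives sharing prefix '(': factor to F → ( F' with F' → * + | id +.

E -> ( | id * | ) id ( | + F; F -> ) | ( F'; F' -> * + | id +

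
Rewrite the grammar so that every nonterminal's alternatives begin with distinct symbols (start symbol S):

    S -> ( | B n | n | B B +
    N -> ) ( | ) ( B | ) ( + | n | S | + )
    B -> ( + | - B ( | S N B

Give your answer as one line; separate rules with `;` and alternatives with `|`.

S -> ( | n | B S'; N -> n | S | + ) | ) ( N'; B -> ( + | - B ( | S N B; S' -> n | B +; N' -> eps | B | +

S has alternatives sharing prefix 'B': factor to S → B S' with S' → n | B +.
N has alternatives sharing prefix ') (': factor to N → ) ( N' with N' → ε | B | +.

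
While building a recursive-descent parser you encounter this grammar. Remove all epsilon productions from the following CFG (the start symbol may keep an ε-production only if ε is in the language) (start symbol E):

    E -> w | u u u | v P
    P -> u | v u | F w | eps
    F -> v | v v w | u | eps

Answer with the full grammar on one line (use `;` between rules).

E -> w | u u u | v P | v; P -> u | v u | F w | w; F -> v | v v w | u

Nullable set = {F, P}.
ε ∉ L(G), so no ε-production is kept.
For each production, add variants omitting each subset of nullable occurrences: E → v P gives v P | v. P → F w gives F w | w.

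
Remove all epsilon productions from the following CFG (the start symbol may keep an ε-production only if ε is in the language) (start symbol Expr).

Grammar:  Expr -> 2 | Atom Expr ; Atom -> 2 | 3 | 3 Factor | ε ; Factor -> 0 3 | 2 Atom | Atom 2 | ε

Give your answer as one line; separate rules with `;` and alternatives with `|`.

Expr -> 2 | Atom Expr; Atom -> 2 | 3 | 3 Factor; Factor -> 0 3 | 2 Atom | 2 | Atom 2

The nullable symbols are {Atom, Factor}.
ε ∉ L(G), so no ε-production is kept.
For each production, add variants omitting each subset of nullable occurrences: Factor → 2 Atom gives 2 Atom | 2.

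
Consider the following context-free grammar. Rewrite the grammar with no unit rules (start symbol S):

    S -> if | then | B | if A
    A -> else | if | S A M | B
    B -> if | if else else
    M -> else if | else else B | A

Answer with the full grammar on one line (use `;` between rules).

Unit pairs: A ⇒* {B}; M ⇒* {A, B}; S ⇒* {B}.
For each unit pair (A, B), copy every non-unit production of B to A, then drop all unit productions.

S -> if | if else else | then | if A; A -> if | if else else | else | S A M; B -> if | if else else; M -> if | if else else | else | S A M | else if | else else B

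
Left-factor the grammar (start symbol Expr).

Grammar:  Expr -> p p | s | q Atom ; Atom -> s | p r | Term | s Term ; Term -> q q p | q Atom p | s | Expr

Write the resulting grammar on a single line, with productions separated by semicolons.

Atom has alternatives sharing prefix 's': factor to Atom → s Atom1 with Atom1 → ε | Term.
Term has alternatives sharing prefix 'q': factor to Term → q Term1 with Term1 → q p | Atom p.

Expr -> p p | s | q Atom; Atom -> p r | Term | s Atom1; Term -> s | Expr | q Term1; Atom1 -> ε | Term; Term1 -> q p | Atom p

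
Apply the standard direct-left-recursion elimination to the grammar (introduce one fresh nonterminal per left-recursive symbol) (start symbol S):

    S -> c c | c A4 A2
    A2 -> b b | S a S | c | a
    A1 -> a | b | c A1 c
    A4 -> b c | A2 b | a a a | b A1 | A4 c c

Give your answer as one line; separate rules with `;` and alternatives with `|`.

Left recursion appears on A4.
For A4: α = {c c}, β = {b c, A2 b, a a a, b A1}. Rewrite as A4 → β A4' and A4' → α A4' | ε.

S -> c c | c A4 A2; A2 -> b b | S a S | c | a; A1 -> a | b | c A1 c; A4 -> b c A4' | A2 b A4' | a a a A4' | b A1 A4'; A4' -> c c A4' | ε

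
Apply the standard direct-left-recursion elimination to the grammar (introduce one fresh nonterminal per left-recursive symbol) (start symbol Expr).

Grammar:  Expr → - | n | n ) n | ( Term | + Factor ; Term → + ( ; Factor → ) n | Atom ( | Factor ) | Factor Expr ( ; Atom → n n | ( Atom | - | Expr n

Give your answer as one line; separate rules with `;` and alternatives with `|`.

Expr → - | n | n ) n | ( Term | + Factor; Term → + (; Factor → ) n Factor1 | Atom ( Factor1; Atom → n n | ( Atom | - | Expr n; Factor1 → ) Factor1 | Expr ( Factor1 | ε

Directly left-recursive nonterminal: Factor.
For Factor: α = {), Expr (}, β = {) n, Atom (}. Rewrite as Factor → β Factor1 and Factor1 → α Factor1 | ε.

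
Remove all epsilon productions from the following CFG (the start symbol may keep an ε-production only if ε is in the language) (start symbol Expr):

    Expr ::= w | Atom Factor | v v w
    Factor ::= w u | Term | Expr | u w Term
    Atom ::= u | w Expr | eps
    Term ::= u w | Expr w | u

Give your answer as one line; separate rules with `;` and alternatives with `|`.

The nullable symbols are {Atom}.
ε ∉ L(G), so no ε-production is kept.
Add the nullable-subset variants: Expr → Atom Factor gives Atom Factor | Factor.

Expr ::= w | Atom Factor | Factor | v v w; Factor ::= w u | Term | Expr | u w Term; Atom ::= u | w Expr; Term ::= u w | Expr w | u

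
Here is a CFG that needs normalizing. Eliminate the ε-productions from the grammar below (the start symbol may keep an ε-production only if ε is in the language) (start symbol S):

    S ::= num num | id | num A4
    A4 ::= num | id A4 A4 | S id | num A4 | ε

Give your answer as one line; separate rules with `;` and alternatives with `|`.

Nullable set = {A4}.
ε ∉ L(G), so no ε-production is kept.
For each production, add variants omitting each subset of nullable occurrences: S → num A4 gives num A4 | num. A4 → id A4 A4 gives id A4 A4 | id A4 | id.

S ::= num num | id | num A4 | num; A4 ::= num | id A4 A4 | id A4 | id | S id | num A4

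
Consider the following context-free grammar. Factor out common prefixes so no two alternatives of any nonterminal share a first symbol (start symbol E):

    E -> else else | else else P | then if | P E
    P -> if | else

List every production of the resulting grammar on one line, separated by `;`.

E has alternatives sharing prefix 'else else': factor to E → else else E' with E' → ε | P.

E -> then if | P E | else else E'; P -> if | else; E' -> ε | P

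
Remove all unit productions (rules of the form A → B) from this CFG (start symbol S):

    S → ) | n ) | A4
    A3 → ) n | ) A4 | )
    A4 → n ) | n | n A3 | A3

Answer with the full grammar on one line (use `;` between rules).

Unit pairs: A4 ⇒* {A3}; S ⇒* {A3, A4}.
Replace each nonterminal's rules with the union of the non-unit rules of every nonterminal it unit-derives.

S → n ) | n | n A3 | ) | ) n | ) A4; A3 → ) n | ) A4 | ); A4 → n ) | n | n A3 | ) n | ) A4 | )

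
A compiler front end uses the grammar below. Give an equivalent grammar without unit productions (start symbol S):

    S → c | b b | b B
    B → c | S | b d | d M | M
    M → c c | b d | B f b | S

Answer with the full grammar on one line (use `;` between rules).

S → c | b b | b B; B → c | b d | d M | b b | b B | c c | B f b; M → c | b b | b B | c c | b d | B f b

Unit pairs: B ⇒* {M, S}; M ⇒* {S}.
For every A with A ⇒* B via unit rules, add B's non-unit alternatives to A; then delete every rule of the form X → Y.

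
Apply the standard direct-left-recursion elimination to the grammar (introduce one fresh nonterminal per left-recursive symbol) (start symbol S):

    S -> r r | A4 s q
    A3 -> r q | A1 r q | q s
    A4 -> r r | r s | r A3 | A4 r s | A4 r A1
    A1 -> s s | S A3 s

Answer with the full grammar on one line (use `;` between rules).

S -> r r | A4 s q; A3 -> r q | A1 r q | q s; A4 -> r r A4' | r s A4' | r A3 A4'; A1 -> s s | S A3 s; A4' -> r s A4' | r A1 A4' | ε

Left recursion appears on A4.
For A4: α = {r s, r A1}, β = {r r, r s, r A3}. Rewrite as A4 → β A4' and A4' → α A4' | ε.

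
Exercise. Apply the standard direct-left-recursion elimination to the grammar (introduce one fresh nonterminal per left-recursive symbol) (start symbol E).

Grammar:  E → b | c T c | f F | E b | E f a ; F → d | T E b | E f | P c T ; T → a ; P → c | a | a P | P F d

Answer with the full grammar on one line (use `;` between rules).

E → b E' | c T c E' | f F E'; F → d | T E b | E f | P c T; T → a; P → c P' | a P' | a P P'; E' → b E' | f a E' | epsilon; P' → F d P' | epsilon

Directly left-recursive nonterminals: E, P.
For E: α = {b, f a}, β = {b, c T c, f F}. Rewrite as E → β E' and E' → α E' | ε.
For P: α = {F d}, β = {c, a, a P}. Rewrite as P → β P' and P' → α P' | ε.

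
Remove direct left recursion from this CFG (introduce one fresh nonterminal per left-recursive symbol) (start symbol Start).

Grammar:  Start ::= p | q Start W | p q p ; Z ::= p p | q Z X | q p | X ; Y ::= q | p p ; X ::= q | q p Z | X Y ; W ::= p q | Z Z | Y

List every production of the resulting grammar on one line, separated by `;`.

Start ::= p | q Start W | p q p; Z ::= p p | q Z X | q p | X; Y ::= q | p p; X ::= q X1 | q p Z X1; W ::= p q | Z Z | Y; X1 ::= Y X1 | ε

Directly left-recursive nonterminal: X.
For X: α = {Y}, β = {q, q p Z}. Rewrite as X → β X1 and X1 → α X1 | ε.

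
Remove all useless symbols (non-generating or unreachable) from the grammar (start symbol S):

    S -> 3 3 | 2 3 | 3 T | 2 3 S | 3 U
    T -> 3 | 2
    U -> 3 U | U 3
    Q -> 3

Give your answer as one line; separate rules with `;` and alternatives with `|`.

Generating nonterminals: {Q, S, T}.
Reachable from S after that: {S, T}.
Removed useless symbols: {Q, U} and every production mentioning them.

S -> 3 3 | 2 3 | 3 T | 2 3 S; T -> 3 | 2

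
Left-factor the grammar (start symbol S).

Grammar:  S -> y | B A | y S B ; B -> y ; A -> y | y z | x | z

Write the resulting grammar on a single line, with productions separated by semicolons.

S -> B A | y S'; B -> y; A -> x | z | y A'; S' -> ε | S B; A' -> ε | z

S has alternatives sharing prefix 'y': factor to S → y S' with S' → ε | S B.
A has alternatives sharing prefix 'y': factor to A → y A' with A' → ε | z.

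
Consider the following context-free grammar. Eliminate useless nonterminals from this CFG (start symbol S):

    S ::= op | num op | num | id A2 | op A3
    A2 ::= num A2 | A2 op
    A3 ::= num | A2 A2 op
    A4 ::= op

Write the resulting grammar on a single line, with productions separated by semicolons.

S ::= op | num op | num | op A3; A3 ::= num

Generating nonterminals: {A3, A4, S}.
Reachable from S after that: {A3, S}.
Removed useless symbols: {A2, A4} and every production mentioning them.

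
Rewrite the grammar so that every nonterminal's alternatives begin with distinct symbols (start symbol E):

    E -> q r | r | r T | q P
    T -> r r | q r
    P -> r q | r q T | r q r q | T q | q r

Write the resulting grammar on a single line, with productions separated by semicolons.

E has alternatives sharing prefix 'q': factor to E → q E' with E' → r | P.
E has alternatives sharing prefix 'r': factor to E → r E'' with E'' → ε | T.
P has alternatives sharing prefix 'r q': factor to P → r q P' with P' → ε | T | r q.

E -> q E' | r E''; T -> r r | q r; P -> T q | q r | r q P'; E' -> r | P; E'' -> eps | T; P' -> eps | T | r q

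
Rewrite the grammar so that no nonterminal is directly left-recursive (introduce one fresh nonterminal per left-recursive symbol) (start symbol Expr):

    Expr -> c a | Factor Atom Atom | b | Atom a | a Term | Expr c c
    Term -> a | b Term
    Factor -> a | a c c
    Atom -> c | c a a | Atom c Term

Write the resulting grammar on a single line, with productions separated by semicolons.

Left recursion appears on Expr, Atom.
For Expr: α = {c c}, β = {c a, Factor Atom Atom, b, Atom a, a Term}. Rewrite as Expr → β Expr1 and Expr1 → α Expr1 | ε.
For Atom: α = {c Term}, β = {c, c a a}. Rewrite as Atom → β Atom1 and Atom1 → α Atom1 | ε.

Expr -> c a Expr1 | Factor Atom Atom Expr1 | b Expr1 | Atom a Expr1 | a Term Expr1; Term -> a | b Term; Factor -> a | a c c; Atom -> c Atom1 | c a a Atom1; Expr1 -> c c Expr1 | ε; Atom1 -> c Term Atom1 | ε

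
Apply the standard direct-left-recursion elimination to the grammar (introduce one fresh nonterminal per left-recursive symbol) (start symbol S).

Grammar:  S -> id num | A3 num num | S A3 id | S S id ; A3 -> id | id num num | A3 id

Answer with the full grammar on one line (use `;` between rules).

S -> id num S' | A3 num num S'; A3 -> id A3' | id num num A3'; S' -> A3 id S' | S id S' | ε; A3' -> id A3' | ε

Directly left-recursive nonterminals: S, A3.
For S: α = {A3 id, S id}, β = {id num, A3 num num}. Rewrite as S → β S' and S' → α S' | ε.
For A3: α = {id}, β = {id, id num num}. Rewrite as A3 → β A3' and A3' → α A3' | ε.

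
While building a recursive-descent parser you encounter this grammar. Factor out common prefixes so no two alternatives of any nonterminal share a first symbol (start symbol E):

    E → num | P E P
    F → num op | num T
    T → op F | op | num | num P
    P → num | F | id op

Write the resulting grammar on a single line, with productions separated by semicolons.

E → num | P E P; F → num F'; T → op T' | num T''; P → num | F | id op; F' → op | T; T' → F | ε; T'' → ε | P

F has alternatives sharing prefix 'num': factor to F → num F' with F' → op | T.
T has alternatives sharing prefix 'op': factor to T → op T' with T' → F | ε.
T has alternatives sharing prefix 'num': factor to T → num T'' with T'' → ε | P.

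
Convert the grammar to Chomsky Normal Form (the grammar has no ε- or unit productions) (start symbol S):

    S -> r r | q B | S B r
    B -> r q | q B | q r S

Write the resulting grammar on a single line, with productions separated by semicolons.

Introduce a nonterminal for each terminal appearing in a rule of length ≥ 2: X1 → r, X2 → q.
Binarize each right-hand side of length ≥ 3 by chaining fresh nonterminals (Y1, Y2, …): affected rules were S → S B X1; B → X2 X1 S.

S -> X1 X1 | X2 B | S Y1; B -> X1 X2 | X2 B | X2 Y2; X1 -> r; X2 -> q; Y1 -> B X1; Y2 -> X1 S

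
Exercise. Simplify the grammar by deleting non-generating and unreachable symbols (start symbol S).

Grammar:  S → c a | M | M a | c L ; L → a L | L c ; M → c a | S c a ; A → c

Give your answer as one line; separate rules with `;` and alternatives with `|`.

S → c a | M | M a; M → c a | S c a

Generating nonterminals: {A, M, S}.
Reachable from S after that: {M, S}.
Removed useless symbols: {A, L} and every production mentioning them.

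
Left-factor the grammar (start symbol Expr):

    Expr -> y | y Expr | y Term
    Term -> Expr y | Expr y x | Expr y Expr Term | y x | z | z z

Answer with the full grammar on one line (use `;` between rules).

Expr has alternatives sharing prefix 'y': factor to Expr → y Expr1 with Expr1 → ε | Expr | Term.
Term has alternatives sharing prefix 'Expr y': factor to Term → Expr y Term1 with Term1 → ε | x | Expr Term.
Term has alternatives sharing prefix 'z': factor to Term → z Term2 with Term2 → ε | z.

Expr -> y Expr1; Term -> y x | Expr y Term1 | z Term2; Expr1 -> ε | Expr | Term; Term1 -> ε | x | Expr Term; Term2 -> ε | z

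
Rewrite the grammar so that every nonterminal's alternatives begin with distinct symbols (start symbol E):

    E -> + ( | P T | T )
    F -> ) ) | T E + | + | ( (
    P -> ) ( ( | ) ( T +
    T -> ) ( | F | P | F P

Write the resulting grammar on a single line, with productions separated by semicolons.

P has alternatives sharing prefix ') (': factor to P → ) ( P' with P' → ( | T +.
T has alternatives sharing prefix 'F': factor to T → F T' with T' → ε | P.

E -> + ( | P T | T ); F -> ) ) | T E + | + | ( (; P -> ) ( P'; T -> ) ( | P | F T'; P' -> ( | T +; T' -> ε | P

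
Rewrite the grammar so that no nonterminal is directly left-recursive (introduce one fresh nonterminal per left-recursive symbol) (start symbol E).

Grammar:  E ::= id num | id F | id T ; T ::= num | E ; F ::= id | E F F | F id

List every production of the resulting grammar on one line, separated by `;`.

Directly left-recursive nonterminal: F.
For F: α = {id}, β = {id, E F F}. Rewrite as F → β F' and F' → α F' | ε.

E ::= id num | id F | id T; T ::= num | E; F ::= id F' | E F F F'; F' ::= id F' | ε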